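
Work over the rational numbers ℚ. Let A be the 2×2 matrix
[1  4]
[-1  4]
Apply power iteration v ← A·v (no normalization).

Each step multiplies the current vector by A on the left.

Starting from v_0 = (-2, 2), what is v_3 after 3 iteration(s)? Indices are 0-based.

v_3 = (182, 90)

v_0 = (-2, 2).
v_1 = A·v_0 = (6, 10).
v_2 = A·v_1 = (46, 34).
v_3 = A·v_2 = (182, 90).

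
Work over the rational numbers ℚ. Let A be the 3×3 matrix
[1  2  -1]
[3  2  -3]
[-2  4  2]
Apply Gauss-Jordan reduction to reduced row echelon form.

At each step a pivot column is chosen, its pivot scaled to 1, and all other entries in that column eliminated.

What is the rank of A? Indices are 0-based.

rank = 2

pivot(0,0)=1: scale R0 → (1, 2, -1)
  clear (1,0): R1 −= (3)R0 → (0, -4, 0)
  clear (2,0): R2 −= (-2)R0 → (0, 8, 0)
pivot(1,1)=-4: scale R1 → (0, 1, 0)
  clear (0,1): R0 −= (2)R1 → (1, 0, -1)
  clear (2,1): R2 −= (8)R1 → (0, 0, 0)
col 2: no nonzero at/below row 2; advance.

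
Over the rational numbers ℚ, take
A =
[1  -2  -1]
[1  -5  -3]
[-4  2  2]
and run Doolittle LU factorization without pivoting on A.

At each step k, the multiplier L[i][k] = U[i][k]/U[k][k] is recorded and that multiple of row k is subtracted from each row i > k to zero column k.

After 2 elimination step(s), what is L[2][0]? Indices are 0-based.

L[2][0] = -4

k=0: U[0][0]=1
  eliminate (1,0): mult=1, new row 1: (0, -3, -2); set L[1][0]=1
  eliminate (2,0): mult=-4, new row 2: (0, -6, -2); set L[2][0]=-4
k=1: U[1][1]=-3
  eliminate (2,1): mult=2, new row 2: (0, 0, 2); set L[2][1]=2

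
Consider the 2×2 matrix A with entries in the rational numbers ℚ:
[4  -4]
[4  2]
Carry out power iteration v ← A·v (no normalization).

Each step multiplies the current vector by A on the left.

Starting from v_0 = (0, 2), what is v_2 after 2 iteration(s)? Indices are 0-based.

v_2 = (-48, -24)

v_0 = (0, 2).
v_1 = A·v_0 = (-8, 4).
v_2 = A·v_1 = (-48, -24).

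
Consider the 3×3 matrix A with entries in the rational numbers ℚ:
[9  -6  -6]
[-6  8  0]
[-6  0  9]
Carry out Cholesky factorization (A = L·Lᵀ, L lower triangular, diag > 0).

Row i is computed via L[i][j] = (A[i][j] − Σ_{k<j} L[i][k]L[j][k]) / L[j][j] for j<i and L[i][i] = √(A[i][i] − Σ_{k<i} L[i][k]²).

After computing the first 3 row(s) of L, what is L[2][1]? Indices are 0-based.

L[2][1] = -2

Step 1: L[0][0] = √(9) = 3.
  L[1][0] = (-6) / L[0][0] = -2.
Step 2: L[1][1] = √(4) = 2.
  L[2][0] = (-6) / L[0][0] = -2.
  L[2][1] = (-4) / L[1][1] = -2.
Step 3: L[2][2] = √(1) = 1.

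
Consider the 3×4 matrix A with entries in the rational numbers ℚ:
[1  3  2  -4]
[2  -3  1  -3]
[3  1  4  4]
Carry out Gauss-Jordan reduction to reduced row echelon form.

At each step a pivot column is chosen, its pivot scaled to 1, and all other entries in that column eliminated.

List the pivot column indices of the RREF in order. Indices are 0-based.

[1] R0 /= 1  ⇒  (1, 3, 2, -4)
     R1 -= 2·R0  ⇒  (0, -9, -3, 5)
     R2 -= 3·R0  ⇒  (0, -8, -2, 16)
[2] R1 /= -9  ⇒  (0, 1, 1/3, -5/9)
     R0 -= 3·R1  ⇒  (1, 0, 1, -7/3)
     R2 -= -8·R1  ⇒  (0, 0, 2/3, 104/9)
[3] R2 /= 2/3  ⇒  (0, 0, 1, 52/3)
     R0 -= 1·R2  ⇒  (1, 0, 0, -59/3)
     R1 -= 1/3·R2  ⇒  (0, 1, 0, -19/3)

pivot columns: 0, 1, 2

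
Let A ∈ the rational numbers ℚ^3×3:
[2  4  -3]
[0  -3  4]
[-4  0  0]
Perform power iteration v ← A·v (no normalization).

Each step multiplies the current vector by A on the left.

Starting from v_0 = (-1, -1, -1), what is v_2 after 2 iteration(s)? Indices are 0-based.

v_0 = (-1, -1, -1).
v_1 = A·v_0 = (-3, -1, 4).
v_2 = A·v_1 = (-22, 19, 12).

v_2 = (-22, 19, 12)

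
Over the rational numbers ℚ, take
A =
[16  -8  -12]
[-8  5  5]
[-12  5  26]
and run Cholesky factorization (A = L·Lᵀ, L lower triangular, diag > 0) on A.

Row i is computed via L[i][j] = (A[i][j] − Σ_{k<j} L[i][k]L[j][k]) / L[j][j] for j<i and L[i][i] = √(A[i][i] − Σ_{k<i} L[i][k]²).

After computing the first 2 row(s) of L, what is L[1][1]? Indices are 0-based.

Step 1: L[0][0] = √(16) = 4.
  L[1][0] = (-8) / L[0][0] = -2.
Step 2: L[1][1] = √(1) = 1.

L[1][1] = 1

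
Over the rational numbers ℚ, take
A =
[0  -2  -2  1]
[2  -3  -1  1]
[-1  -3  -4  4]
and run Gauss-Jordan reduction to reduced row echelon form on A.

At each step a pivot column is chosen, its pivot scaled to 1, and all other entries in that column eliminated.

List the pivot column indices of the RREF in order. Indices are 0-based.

pivot columns: 0, 1, 3

[1] R0 <-> R1
[1] R0 /= 2  ⇒  (1, -3/2, -1/2, 1/2)
     R2 -= -1·R0  ⇒  (0, -9/2, -9/2, 9/2)
[2] R1 /= -2  ⇒  (0, 1, 1, -1/2)
     R0 -= -3/2·R1  ⇒  (1, 0, 1, -1/4)
     R2 -= -9/2·R1  ⇒  (0, 0, 0, 9/4)
column 2 empty below row 2
[3] R2 /= 9/4  ⇒  (0, 0, 0, 1)
     R0 -= -1/4·R2  ⇒  (1, 0, 1, 0)
     R1 -= -1/2·R2  ⇒  (0, 1, 1, 0)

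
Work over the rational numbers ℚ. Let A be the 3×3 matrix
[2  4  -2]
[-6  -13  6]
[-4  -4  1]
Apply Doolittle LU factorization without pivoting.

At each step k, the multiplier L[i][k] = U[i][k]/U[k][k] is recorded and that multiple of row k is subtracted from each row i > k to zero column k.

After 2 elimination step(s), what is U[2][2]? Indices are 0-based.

[col 0] pivot 2
  R1 -= -3*R0 → (0, -1, 0)  (L[1][0] := -3)
  R2 -= -2*R0 → (0, 4, -3)  (L[2][0] := -2)
[col 1] pivot -1
  R2 -= -4*R1 → (0, 0, -3)  (L[2][1] := -4)

U[2][2] = -3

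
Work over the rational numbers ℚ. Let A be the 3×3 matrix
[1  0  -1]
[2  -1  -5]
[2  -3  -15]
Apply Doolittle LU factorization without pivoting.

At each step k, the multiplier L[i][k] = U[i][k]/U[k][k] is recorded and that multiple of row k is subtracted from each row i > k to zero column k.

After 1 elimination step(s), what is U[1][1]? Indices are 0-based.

U[1][1] = -1

Step 1: pivot at (0,0) is 1.
  row1 ← row1 − (2)·row0  ⇒  L[1][0]=2, U row1=(0, -1, -3)
  row2 ← row2 − (2)·row0  ⇒  L[2][0]=2, U row2=(0, -3, -13)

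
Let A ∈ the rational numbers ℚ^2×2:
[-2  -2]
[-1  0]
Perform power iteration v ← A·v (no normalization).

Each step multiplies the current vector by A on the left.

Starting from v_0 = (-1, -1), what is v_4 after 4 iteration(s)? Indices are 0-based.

v_4 = (-76, -28)

v_0 = (-1, -1).
v_1 = A·v_0 = (4, 1).
v_2 = A·v_1 = (-10, -4).
v_3 = A·v_2 = (28, 10).
v_4 = A·v_3 = (-76, -28).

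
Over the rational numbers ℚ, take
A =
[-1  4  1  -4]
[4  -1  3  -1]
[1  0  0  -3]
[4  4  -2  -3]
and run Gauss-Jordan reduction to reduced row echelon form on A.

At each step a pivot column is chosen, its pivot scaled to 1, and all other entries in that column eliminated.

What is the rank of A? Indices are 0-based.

rank = 4

[1] R0 /= -1  ⇒  (1, -4, -1, 4)
     R1 -= 4·R0  ⇒  (0, 15, 7, -17)
     R2 -= 1·R0  ⇒  (0, 4, 1, -7)
     R3 -= 4·R0  ⇒  (0, 20, 2, -19)
[2] R1 /= 15  ⇒  (0, 1, 7/15, -17/15)
     R0 -= -4·R1  ⇒  (1, 0, 13/15, -8/15)
     R2 -= 4·R1  ⇒  (0, 0, -13/15, -37/15)
     R3 -= 20·R1  ⇒  (0, 0, -22/3, 11/3)
[3] R2 /= -13/15  ⇒  (0, 0, 1, 37/13)
     R0 -= 13/15·R2  ⇒  (1, 0, 0, -3)
     R1 -= 7/15·R2  ⇒  (0, 1, 0, -32/13)
     R3 -= -22/3·R2  ⇒  (0, 0, 0, 319/13)
[4] R3 /= 319/13  ⇒  (0, 0, 0, 1)
     R0 -= -3·R3  ⇒  (1, 0, 0, 0)
     R1 -= -32/13·R3  ⇒  (0, 1, 0, 0)
     R2 -= 37/13·R3  ⇒  (0, 0, 1, 0)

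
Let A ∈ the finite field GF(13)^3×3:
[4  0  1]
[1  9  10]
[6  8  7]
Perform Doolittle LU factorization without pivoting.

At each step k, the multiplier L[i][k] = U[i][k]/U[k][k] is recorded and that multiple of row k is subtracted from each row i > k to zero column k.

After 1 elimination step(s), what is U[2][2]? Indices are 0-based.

[col 0] pivot 4
  R1 -= 10*R0 → (0, 9, 0)  (L[1][0] := 10)
  R2 -= 8*R0 → (0, 8, 12)  (L[2][0] := 8)

U[2][2] = 12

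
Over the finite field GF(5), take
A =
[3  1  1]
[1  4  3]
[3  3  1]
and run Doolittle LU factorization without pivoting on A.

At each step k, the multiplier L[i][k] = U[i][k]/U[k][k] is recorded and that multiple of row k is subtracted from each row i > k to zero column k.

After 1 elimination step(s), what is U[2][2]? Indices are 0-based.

Step 1: pivot at (0,0) is 3.
  row1 ← row1 − (2)·row0  ⇒  L[1][0]=2, U row1=(0, 2, 1)
  row2 ← row2 − (1)·row0  ⇒  L[2][0]=1, U row2=(0, 2, 0)

U[2][2] = 0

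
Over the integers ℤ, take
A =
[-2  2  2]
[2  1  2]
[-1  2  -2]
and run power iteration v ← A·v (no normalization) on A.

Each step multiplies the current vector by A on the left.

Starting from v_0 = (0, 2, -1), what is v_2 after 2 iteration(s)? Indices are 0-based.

v_2 = (8, 16, -14)

v_0 = (0, 2, -1).
v_1 = A·v_0 = (2, 0, 6).
v_2 = A·v_1 = (8, 16, -14).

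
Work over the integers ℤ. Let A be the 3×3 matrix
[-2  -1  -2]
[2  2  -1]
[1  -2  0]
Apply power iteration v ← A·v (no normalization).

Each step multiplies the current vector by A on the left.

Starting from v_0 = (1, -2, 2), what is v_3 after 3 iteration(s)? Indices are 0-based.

v_0 = (1, -2, 2).
v_1 = A·v_0 = (-4, -4, 5).
v_2 = A·v_1 = (2, -21, 4).
v_3 = A·v_2 = (9, -42, 44).

v_3 = (9, -42, 44)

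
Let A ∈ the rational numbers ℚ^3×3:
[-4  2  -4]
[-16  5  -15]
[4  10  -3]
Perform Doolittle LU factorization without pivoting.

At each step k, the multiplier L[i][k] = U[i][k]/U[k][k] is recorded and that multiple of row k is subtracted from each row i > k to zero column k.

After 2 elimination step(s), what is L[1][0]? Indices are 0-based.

L[1][0] = 4

Step 1: pivot at (0,0) is -4.
  row1 ← row1 − (4)·row0  ⇒  L[1][0]=4, U row1=(0, -3, 1)
  row2 ← row2 − (-1)·row0  ⇒  L[2][0]=-1, U row2=(0, 12, -7)
Step 2: pivot at (1,1) is -3.
  row2 ← row2 − (-4)·row1  ⇒  L[2][1]=-4, U row2=(0, 0, -3)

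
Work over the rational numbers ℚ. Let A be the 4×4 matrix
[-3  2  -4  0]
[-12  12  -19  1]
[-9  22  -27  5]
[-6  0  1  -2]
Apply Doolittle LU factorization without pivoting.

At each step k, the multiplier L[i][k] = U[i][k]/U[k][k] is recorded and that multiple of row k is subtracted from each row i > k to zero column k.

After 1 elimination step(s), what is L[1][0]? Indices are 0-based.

[col 0] pivot -3
  R1 -= 4*R0 → (0, 4, -3, 1)  (L[1][0] := 4)
  R2 -= 3*R0 → (0, 16, -15, 5)  (L[2][0] := 3)
  R3 -= 2*R0 → (0, -4, 9, -2)  (L[3][0] := 2)

L[1][0] = 4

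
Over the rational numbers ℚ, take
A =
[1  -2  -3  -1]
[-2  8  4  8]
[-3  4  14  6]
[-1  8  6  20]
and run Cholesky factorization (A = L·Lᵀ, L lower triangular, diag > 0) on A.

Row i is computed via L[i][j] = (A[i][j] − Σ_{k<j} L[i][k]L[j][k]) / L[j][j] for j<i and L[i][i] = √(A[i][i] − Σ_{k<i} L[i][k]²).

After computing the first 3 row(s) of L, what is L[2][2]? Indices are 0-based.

Step 1: L[0][0] = √(1) = 1.
  L[1][0] = (-2) / L[0][0] = -2.
Step 2: L[1][1] = √(4) = 2.
  L[2][0] = (-3) / L[0][0] = -3.
  L[2][1] = (-2) / L[1][1] = -1.
Step 3: L[2][2] = √(4) = 2.

L[2][2] = 2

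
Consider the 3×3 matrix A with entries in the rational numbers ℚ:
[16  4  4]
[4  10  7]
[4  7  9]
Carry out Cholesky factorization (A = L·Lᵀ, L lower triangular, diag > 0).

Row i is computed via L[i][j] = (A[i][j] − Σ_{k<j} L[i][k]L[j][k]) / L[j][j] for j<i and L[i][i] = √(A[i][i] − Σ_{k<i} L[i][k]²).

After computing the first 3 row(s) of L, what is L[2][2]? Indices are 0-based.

L[2][2] = 2

Step 1: L[0][0] = √(16) = 4.
  L[1][0] = (4) / L[0][0] = 1.
Step 2: L[1][1] = √(9) = 3.
  L[2][0] = (4) / L[0][0] = 1.
  L[2][1] = (6) / L[1][1] = 2.
Step 3: L[2][2] = √(4) = 2.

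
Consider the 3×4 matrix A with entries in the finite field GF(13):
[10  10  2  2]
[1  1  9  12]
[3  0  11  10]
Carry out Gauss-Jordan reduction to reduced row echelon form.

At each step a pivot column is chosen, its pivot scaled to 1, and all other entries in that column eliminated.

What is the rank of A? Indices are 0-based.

step 1: normalize row 0 (÷10) = (1, 1, 8, 8)
  row 1: subtract 1×row0 = (0, 0, 1, 4)
  row 2: subtract 3×row0 = (0, 10, 0, 12)
step 2: exchange rows 1,2
step 2: normalize row 1 (÷10) = (0, 1, 0, 9)
  row 0: subtract 1×row1 = (1, 0, 8, 12)
step 3: normalize row 2 (÷1) = (0, 0, 1, 4)
  row 0: subtract 8×row2 = (1, 0, 0, 6)

rank = 3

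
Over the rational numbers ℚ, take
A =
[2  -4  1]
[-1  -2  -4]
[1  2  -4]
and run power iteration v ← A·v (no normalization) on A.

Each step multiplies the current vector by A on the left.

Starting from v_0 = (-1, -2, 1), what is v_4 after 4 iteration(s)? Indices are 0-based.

v_0 = (-1, -2, 1).
v_1 = A·v_0 = (7, 1, -9).
v_2 = A·v_1 = (1, 27, 45).
v_3 = A·v_2 = (-61, -235, -125).
v_4 = A·v_3 = (693, 1031, -31).

v_4 = (693, 1031, -31)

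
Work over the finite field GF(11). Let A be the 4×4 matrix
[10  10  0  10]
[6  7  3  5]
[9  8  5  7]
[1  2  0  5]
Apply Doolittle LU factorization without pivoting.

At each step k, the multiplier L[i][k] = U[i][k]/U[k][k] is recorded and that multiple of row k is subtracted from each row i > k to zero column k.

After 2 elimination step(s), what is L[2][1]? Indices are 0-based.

Step 1: pivot at (0,0) is 10.
  row1 ← row1 − (5)·row0  ⇒  L[1][0]=5, U row1=(0, 1, 3, 10)
  row2 ← row2 − (2)·row0  ⇒  L[2][0]=2, U row2=(0, 10, 5, 9)
  row3 ← row3 − (10)·row0  ⇒  L[3][0]=10, U row3=(0, 1, 0, 4)
Step 2: pivot at (1,1) is 1.
  row2 ← row2 − (10)·row1  ⇒  L[2][1]=10, U row2=(0, 0, 8, 8)
  row3 ← row3 − (1)·row1  ⇒  L[3][1]=1, U row3=(0, 0, 8, 5)

L[2][1] = 10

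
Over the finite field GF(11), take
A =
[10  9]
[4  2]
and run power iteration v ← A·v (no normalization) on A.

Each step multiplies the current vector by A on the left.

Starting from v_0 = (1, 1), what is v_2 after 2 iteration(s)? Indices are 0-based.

v_0 = (1, 1).
v_1 = A·v_0 = (8, 6).
v_2 = A·v_1 = (2, 0).

v_2 = (2, 0)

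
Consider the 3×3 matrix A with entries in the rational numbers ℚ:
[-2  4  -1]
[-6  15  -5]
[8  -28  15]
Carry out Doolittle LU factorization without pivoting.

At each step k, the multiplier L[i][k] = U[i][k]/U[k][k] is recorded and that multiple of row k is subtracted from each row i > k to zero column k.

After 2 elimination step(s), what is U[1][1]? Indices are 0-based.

Step 1: pivot at (0,0) is -2.
  row1 ← row1 − (3)·row0  ⇒  L[1][0]=3, U row1=(0, 3, -2)
  row2 ← row2 − (-4)·row0  ⇒  L[2][0]=-4, U row2=(0, -12, 11)
Step 2: pivot at (1,1) is 3.
  row2 ← row2 − (-4)·row1  ⇒  L[2][1]=-4, U row2=(0, 0, 3)

U[1][1] = 3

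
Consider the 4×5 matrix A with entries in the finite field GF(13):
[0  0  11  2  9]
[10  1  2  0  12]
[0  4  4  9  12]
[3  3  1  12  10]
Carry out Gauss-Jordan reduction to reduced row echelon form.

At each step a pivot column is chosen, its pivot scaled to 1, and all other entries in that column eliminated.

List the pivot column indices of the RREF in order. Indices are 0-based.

pivot columns: 0, 1, 2, 3

step 1: exchange rows 0,1
step 1: normalize row 0 (÷10) = (1, 4, 8, 0, 9)
  row 3: subtract 3×row0 = (0, 4, 3, 12, 9)
step 2: exchange rows 1,2
step 2: normalize row 1 (÷4) = (0, 1, 1, 12, 3)
  row 0: subtract 4×row1 = (1, 0, 4, 4, 10)
  row 3: subtract 4×row1 = (0, 0, 12, 3, 10)
step 3: normalize row 2 (÷11) = (0, 0, 1, 12, 2)
  row 0: subtract 4×row2 = (1, 0, 0, 8, 2)
  row 1: subtract 1×row2 = (0, 1, 0, 0, 1)
  row 3: subtract 12×row2 = (0, 0, 0, 2, 12)
step 4: normalize row 3 (÷2) = (0, 0, 0, 1, 6)
  row 0: subtract 8×row3 = (1, 0, 0, 0, 6)
  row 2: subtract 12×row3 = (0, 0, 1, 0, 8)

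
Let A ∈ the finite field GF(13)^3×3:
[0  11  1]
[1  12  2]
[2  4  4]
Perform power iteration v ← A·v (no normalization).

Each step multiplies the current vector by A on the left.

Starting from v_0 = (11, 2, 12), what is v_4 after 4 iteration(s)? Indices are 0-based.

v_4 = (6, 0, 9)

v_0 = (11, 2, 12).
v_1 = A·v_0 = (8, 7, 0).
v_2 = A·v_1 = (12, 1, 5).
v_3 = A·v_2 = (3, 8, 9).
v_4 = A·v_3 = (6, 0, 9).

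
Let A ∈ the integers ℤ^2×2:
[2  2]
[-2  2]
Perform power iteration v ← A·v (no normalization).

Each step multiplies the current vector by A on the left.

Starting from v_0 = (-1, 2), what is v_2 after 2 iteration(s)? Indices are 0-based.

v_2 = (16, 8)

v_0 = (-1, 2).
v_1 = A·v_0 = (2, 6).
v_2 = A·v_1 = (16, 8).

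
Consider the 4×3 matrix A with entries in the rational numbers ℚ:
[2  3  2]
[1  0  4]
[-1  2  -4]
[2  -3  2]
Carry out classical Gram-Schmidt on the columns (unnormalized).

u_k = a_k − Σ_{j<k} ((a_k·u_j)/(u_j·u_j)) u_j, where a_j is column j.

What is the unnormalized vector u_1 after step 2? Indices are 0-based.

Step 1: u_0 = a_0 = (2, 1, -1, 2).
Step 2: u_1 = a_1 − (-1/5)·u_0 = (17/5, 1/5, 9/5, -13/5).

u_1 = (17/5, 1/5, 9/5, -13/5)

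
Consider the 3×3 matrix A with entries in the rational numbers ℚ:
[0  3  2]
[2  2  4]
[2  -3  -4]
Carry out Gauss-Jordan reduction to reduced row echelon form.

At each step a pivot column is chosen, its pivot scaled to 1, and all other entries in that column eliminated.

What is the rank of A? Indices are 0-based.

pivot(0,0): swap R0↔R1
pivot(0,0)=2: scale R0 → (1, 1, 2)
  clear (2,0): R2 −= (2)R0 → (0, -5, -8)
pivot(1,1)=3: scale R1 → (0, 1, 2/3)
  clear (0,1): R0 −= (1)R1 → (1, 0, 4/3)
  clear (2,1): R2 −= (-5)R1 → (0, 0, -14/3)
pivot(2,2)=-14/3: scale R2 → (0, 0, 1)
  clear (0,2): R0 −= (4/3)R2 → (1, 0, 0)
  clear (1,2): R1 −= (2/3)R2 → (0, 1, 0)

rank = 3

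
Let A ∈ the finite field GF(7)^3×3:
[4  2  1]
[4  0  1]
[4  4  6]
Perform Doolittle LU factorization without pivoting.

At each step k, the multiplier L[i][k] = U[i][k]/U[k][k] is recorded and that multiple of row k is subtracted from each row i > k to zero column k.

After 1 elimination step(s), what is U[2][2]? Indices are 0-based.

[col 0] pivot 4
  R1 -= 1*R0 → (0, 5, 0)  (L[1][0] := 1)
  R2 -= 1*R0 → (0, 2, 5)  (L[2][0] := 1)

U[2][2] = 5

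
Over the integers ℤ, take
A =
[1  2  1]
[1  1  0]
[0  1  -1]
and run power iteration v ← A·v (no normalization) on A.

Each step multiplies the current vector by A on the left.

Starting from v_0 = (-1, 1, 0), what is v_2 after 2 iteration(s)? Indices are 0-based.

v_0 = (-1, 1, 0).
v_1 = A·v_0 = (1, 0, 1).
v_2 = A·v_1 = (2, 1, -1).

v_2 = (2, 1, -1)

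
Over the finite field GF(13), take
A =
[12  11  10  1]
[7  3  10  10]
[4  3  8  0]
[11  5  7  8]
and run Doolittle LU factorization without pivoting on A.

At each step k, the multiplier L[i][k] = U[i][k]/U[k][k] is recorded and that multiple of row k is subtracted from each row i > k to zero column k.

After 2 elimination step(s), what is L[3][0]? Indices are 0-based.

L[3][0] = 2

k=0: U[0][0]=12
  eliminate (1,0): mult=6, new row 1: (0, 2, 2, 4); set L[1][0]=6
  eliminate (2,0): mult=9, new row 2: (0, 8, 9, 4); set L[2][0]=9
  eliminate (3,0): mult=2, new row 3: (0, 9, 0, 6); set L[3][0]=2
k=1: U[1][1]=2
  eliminate (2,1): mult=4, new row 2: (0, 0, 1, 1); set L[2][1]=4
  eliminate (3,1): mult=11, new row 3: (0, 0, 4, 1); set L[3][1]=11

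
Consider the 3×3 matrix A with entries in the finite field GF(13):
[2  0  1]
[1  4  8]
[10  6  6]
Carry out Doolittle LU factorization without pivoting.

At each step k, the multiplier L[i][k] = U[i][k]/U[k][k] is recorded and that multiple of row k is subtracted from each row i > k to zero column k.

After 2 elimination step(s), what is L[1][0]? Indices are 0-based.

L[1][0] = 7

Step 1: pivot at (0,0) is 2.
  row1 ← row1 − (7)·row0  ⇒  L[1][0]=7, U row1=(0, 4, 1)
  row2 ← row2 − (5)·row0  ⇒  L[2][0]=5, U row2=(0, 6, 1)
Step 2: pivot at (1,1) is 4.
  row2 ← row2 − (8)·row1  ⇒  L[2][1]=8, U row2=(0, 0, 6)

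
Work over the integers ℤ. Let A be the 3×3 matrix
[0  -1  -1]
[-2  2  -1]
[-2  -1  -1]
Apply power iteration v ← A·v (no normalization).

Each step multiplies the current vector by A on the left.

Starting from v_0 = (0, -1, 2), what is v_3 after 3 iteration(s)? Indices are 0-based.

v_0 = (0, -1, 2).
v_1 = A·v_0 = (-1, -4, -1).
v_2 = A·v_1 = (5, -5, 7).
v_3 = A·v_2 = (-2, -27, -12).

v_3 = (-2, -27, -12)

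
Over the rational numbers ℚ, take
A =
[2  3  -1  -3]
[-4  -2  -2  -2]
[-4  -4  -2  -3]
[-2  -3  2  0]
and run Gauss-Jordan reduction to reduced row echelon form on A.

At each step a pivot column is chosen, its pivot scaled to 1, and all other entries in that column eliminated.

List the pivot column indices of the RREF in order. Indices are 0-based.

pivot columns: 0, 1, 2, 3

[1] R0 /= 2  ⇒  (1, 3/2, -1/2, -3/2)
     R1 -= -4·R0  ⇒  (0, 4, -4, -8)
     R2 -= -4·R0  ⇒  (0, 2, -4, -9)
     R3 -= -2·R0  ⇒  (0, 0, 1, -3)
[2] R1 /= 4  ⇒  (0, 1, -1, -2)
     R0 -= 3/2·R1  ⇒  (1, 0, 1, 3/2)
     R2 -= 2·R1  ⇒  (0, 0, -2, -5)
[3] R2 /= -2  ⇒  (0, 0, 1, 5/2)
     R0 -= 1·R2  ⇒  (1, 0, 0, -1)
     R1 -= -1·R2  ⇒  (0, 1, 0, 1/2)
     R3 -= 1·R2  ⇒  (0, 0, 0, -11/2)
[4] R3 /= -11/2  ⇒  (0, 0, 0, 1)
     R0 -= -1·R3  ⇒  (1, 0, 0, 0)
     R1 -= 1/2·R3  ⇒  (0, 1, 0, 0)
     R2 -= 5/2·R3  ⇒  (0, 0, 1, 0)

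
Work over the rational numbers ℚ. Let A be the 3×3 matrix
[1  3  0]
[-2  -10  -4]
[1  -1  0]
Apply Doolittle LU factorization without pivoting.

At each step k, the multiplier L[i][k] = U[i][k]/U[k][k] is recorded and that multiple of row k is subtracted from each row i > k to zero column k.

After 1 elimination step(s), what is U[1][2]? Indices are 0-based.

k=0: U[0][0]=1
  eliminate (1,0): mult=-2, new row 1: (0, -4, -4); set L[1][0]=-2
  eliminate (2,0): mult=1, new row 2: (0, -4, 0); set L[2][0]=1

U[1][2] = -4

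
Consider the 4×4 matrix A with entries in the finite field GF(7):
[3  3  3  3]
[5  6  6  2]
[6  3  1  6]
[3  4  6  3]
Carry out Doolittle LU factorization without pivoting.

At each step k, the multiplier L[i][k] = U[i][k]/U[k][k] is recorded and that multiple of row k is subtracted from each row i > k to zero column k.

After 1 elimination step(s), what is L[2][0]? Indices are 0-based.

k=0: U[0][0]=3
  eliminate (1,0): mult=4, new row 1: (0, 1, 1, 4); set L[1][0]=4
  eliminate (2,0): mult=2, new row 2: (0, 4, 2, 0); set L[2][0]=2
  eliminate (3,0): mult=1, new row 3: (0, 1, 3, 0); set L[3][0]=1

L[2][0] = 2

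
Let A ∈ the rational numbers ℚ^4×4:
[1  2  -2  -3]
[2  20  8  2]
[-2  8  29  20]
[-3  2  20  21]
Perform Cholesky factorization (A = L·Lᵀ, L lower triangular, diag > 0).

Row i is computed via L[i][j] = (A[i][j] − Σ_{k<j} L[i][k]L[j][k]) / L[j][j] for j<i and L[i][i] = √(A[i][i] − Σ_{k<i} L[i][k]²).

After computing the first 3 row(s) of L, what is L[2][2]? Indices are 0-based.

L[2][2] = 4

Step 1: L[0][0] = √(1) = 1.
  L[1][0] = (2) / L[0][0] = 2.
Step 2: L[1][1] = √(16) = 4.
  L[2][0] = (-2) / L[0][0] = -2.
  L[2][1] = (12) / L[1][1] = 3.
Step 3: L[2][2] = √(16) = 4.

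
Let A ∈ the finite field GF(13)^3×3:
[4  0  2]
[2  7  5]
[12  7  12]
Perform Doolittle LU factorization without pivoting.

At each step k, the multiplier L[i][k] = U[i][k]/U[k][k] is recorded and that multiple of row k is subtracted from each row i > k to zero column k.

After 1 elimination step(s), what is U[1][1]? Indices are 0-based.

Step 1: pivot at (0,0) is 4.
  row1 ← row1 − (7)·row0  ⇒  L[1][0]=7, U row1=(0, 7, 4)
  row2 ← row2 − (3)·row0  ⇒  L[2][0]=3, U row2=(0, 7, 6)

U[1][1] = 7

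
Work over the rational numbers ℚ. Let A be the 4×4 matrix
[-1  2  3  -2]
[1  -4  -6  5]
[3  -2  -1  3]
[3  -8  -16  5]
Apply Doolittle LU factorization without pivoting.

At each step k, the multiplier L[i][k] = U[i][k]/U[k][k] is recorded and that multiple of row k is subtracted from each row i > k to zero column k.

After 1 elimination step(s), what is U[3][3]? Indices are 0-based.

U[3][3] = -1

Step 1: pivot at (0,0) is -1.
  row1 ← row1 − (-1)·row0  ⇒  L[1][0]=-1, U row1=(0, -2, -3, 3)
  row2 ← row2 − (-3)·row0  ⇒  L[2][0]=-3, U row2=(0, 4, 8, -3)
  row3 ← row3 − (-3)·row0  ⇒  L[3][0]=-3, U row3=(0, -2, -7, -1)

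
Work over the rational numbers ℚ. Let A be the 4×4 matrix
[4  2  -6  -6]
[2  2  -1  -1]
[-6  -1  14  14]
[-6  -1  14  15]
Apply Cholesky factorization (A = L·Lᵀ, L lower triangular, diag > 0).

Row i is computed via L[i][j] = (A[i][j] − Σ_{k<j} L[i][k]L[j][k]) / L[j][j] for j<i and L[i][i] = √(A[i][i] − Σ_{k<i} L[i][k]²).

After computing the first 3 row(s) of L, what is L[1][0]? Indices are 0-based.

Step 1: L[0][0] = √(4) = 2.
  L[1][0] = (2) / L[0][0] = 1.
Step 2: L[1][1] = √(1) = 1.
  L[2][0] = (-6) / L[0][0] = -3.
  L[2][1] = (2) / L[1][1] = 2.
Step 3: L[2][2] = √(1) = 1.

L[1][0] = 1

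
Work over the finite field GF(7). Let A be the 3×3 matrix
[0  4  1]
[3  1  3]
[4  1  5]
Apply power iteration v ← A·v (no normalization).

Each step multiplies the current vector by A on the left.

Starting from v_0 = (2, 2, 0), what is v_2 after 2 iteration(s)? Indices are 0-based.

v_0 = (2, 2, 0).
v_1 = A·v_0 = (1, 1, 3).
v_2 = A·v_1 = (0, 6, 6).

v_2 = (0, 6, 6)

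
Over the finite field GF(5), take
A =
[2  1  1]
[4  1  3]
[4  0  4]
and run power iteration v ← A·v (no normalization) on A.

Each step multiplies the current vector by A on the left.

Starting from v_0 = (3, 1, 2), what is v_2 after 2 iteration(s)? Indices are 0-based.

v_0 = (3, 1, 2).
v_1 = A·v_0 = (4, 4, 0).
v_2 = A·v_1 = (2, 0, 1).

v_2 = (2, 0, 1)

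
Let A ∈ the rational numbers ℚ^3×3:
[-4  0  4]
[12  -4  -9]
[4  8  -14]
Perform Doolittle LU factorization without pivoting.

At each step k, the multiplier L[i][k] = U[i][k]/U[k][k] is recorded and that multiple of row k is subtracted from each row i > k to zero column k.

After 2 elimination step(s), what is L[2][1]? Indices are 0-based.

L[2][1] = -2

[col 0] pivot -4
  R1 -= -3*R0 → (0, -4, 3)  (L[1][0] := -3)
  R2 -= -1*R0 → (0, 8, -10)  (L[2][0] := -1)
[col 1] pivot -4
  R2 -= -2*R1 → (0, 0, -4)  (L[2][1] := -2)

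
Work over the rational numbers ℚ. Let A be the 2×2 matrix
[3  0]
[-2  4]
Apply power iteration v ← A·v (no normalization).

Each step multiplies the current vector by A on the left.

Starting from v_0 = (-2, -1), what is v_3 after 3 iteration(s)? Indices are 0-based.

v_3 = (-54, 84)

v_0 = (-2, -1).
v_1 = A·v_0 = (-6, 0).
v_2 = A·v_1 = (-18, 12).
v_3 = A·v_2 = (-54, 84).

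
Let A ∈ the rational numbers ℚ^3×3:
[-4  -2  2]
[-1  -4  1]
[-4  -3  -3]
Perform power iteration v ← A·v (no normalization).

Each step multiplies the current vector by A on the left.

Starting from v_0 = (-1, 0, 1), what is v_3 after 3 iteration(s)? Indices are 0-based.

v_3 = (64, 45, 242)

v_0 = (-1, 0, 1).
v_1 = A·v_0 = (6, 2, 1).
v_2 = A·v_1 = (-26, -13, -33).
v_3 = A·v_2 = (64, 45, 242).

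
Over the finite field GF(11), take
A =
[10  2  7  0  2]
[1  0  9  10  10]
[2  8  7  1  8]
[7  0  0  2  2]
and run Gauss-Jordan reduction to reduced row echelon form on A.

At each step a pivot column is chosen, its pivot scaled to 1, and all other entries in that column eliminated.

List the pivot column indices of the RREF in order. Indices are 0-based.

pivot(0,0)=10: scale R0 → (1, 9, 4, 0, 9)
  clear (1,0): R1 −= (1)R0 → (0, 2, 5, 10, 1)
  clear (2,0): R2 −= (2)R0 → (0, 1, 10, 1, 1)
  clear (3,0): R3 −= (7)R0 → (0, 3, 5, 2, 5)
pivot(1,1)=2: scale R1 → (0, 1, 8, 5, 6)
  clear (0,1): R0 −= (9)R1 → (1, 0, 9, 10, 10)
  clear (2,1): R2 −= (1)R1 → (0, 0, 2, 7, 6)
  clear (3,1): R3 −= (3)R1 → (0, 0, 3, 9, 9)
pivot(2,2)=2: scale R2 → (0, 0, 1, 9, 3)
  clear (0,2): R0 −= (9)R2 → (1, 0, 0, 6, 5)
  clear (1,2): R1 −= (8)R2 → (0, 1, 0, 10, 4)
  clear (3,2): R3 −= (3)R2 → (0, 0, 0, 4, 0)
pivot(3,3)=4: scale R3 → (0, 0, 0, 1, 0)
  clear (0,3): R0 −= (6)R3 → (1, 0, 0, 0, 5)
  clear (1,3): R1 −= (10)R3 → (0, 1, 0, 0, 4)
  clear (2,3): R2 −= (9)R3 → (0, 0, 1, 0, 3)

pivot columns: 0, 1, 2, 3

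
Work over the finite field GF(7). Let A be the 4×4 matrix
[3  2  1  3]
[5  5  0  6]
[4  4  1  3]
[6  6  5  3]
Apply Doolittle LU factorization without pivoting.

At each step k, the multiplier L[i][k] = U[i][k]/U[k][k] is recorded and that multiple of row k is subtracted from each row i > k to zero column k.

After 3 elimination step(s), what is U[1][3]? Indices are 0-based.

U[1][3] = 1

Step 1: pivot at (0,0) is 3.
  row1 ← row1 − (4)·row0  ⇒  L[1][0]=4, U row1=(0, 4, 3, 1)
  row2 ← row2 − (6)·row0  ⇒  L[2][0]=6, U row2=(0, 6, 2, 6)
  row3 ← row3 − (2)·row0  ⇒  L[3][0]=2, U row3=(0, 2, 3, 4)
Step 2: pivot at (1,1) is 4.
  row2 ← row2 − (5)·row1  ⇒  L[2][1]=5, U row2=(0, 0, 1, 1)
  row3 ← row3 − (4)·row1  ⇒  L[3][1]=4, U row3=(0, 0, 5, 0)
Step 3: pivot at (2,2) is 1.
  row3 ← row3 − (5)·row2  ⇒  L[3][2]=5, U row3=(0, 0, 0, 2)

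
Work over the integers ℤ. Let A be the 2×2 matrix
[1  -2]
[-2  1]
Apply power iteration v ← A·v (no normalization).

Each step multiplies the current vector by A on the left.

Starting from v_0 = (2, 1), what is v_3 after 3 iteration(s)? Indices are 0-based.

v_0 = (2, 1).
v_1 = A·v_0 = (0, -3).
v_2 = A·v_1 = (6, -3).
v_3 = A·v_2 = (12, -15).

v_3 = (12, -15)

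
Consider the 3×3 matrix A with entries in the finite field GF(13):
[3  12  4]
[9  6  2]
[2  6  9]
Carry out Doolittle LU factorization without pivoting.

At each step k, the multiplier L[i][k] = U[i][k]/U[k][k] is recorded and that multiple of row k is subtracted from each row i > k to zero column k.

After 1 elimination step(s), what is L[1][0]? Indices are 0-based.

Step 1: pivot at (0,0) is 3.
  row1 ← row1 − (3)·row0  ⇒  L[1][0]=3, U row1=(0, 9, 3)
  row2 ← row2 − (5)·row0  ⇒  L[2][0]=5, U row2=(0, 11, 2)

L[1][0] = 3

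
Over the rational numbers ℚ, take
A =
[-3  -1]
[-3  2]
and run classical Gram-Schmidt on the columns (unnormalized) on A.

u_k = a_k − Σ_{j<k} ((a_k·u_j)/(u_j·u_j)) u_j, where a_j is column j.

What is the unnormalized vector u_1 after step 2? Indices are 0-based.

u_1 = (-3/2, 3/2)

Step 1: u_0 = a_0 = (-3, -3).
Step 2: u_1 = a_1 − (-1/6)·u_0 = (-3/2, 3/2).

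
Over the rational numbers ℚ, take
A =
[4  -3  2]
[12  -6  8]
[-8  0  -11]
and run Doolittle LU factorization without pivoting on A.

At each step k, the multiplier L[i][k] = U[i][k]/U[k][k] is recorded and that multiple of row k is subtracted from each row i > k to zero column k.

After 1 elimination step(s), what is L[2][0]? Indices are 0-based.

k=0: U[0][0]=4
  eliminate (1,0): mult=3, new row 1: (0, 3, 2); set L[1][0]=3
  eliminate (2,0): mult=-2, new row 2: (0, -6, -7); set L[2][0]=-2

L[2][0] = -2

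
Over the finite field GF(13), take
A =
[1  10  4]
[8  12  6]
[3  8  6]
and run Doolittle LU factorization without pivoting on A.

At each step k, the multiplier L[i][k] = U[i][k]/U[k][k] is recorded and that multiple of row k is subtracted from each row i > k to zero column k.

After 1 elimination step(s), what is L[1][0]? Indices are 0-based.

[col 0] pivot 1
  R1 -= 8*R0 → (0, 10, 0)  (L[1][0] := 8)
  R2 -= 3*R0 → (0, 4, 7)  (L[2][0] := 3)

L[1][0] = 8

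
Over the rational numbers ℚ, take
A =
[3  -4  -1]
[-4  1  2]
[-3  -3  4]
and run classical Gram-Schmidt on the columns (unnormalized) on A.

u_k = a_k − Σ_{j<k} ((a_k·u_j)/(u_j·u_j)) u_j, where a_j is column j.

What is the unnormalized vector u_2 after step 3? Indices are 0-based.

u_2 = (-75/167, -105/167, 65/167)

Step 1: u_0 = a_0 = (3, -4, -3).
Step 2: u_1 = a_1 − (-7/34)·u_0 = (-115/34, 3/17, -123/34).
Step 3: u_2 = a_2 − (-23/34)·u_0 − (-73/167)·u_1 = (-75/167, -105/167, 65/167).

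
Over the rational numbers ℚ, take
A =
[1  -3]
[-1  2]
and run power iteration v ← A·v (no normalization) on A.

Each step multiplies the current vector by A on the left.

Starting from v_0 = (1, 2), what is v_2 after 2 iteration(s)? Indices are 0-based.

v_0 = (1, 2).
v_1 = A·v_0 = (-5, 3).
v_2 = A·v_1 = (-14, 11).

v_2 = (-14, 11)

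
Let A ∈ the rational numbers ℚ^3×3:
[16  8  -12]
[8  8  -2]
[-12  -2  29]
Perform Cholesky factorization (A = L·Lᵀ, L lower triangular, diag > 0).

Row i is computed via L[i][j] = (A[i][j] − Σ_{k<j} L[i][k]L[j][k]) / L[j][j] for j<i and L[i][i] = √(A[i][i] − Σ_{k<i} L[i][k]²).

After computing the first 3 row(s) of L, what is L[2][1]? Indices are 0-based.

L[2][1] = 2

Step 1: L[0][0] = √(16) = 4.
  L[1][0] = (8) / L[0][0] = 2.
Step 2: L[1][1] = √(4) = 2.
  L[2][0] = (-12) / L[0][0] = -3.
  L[2][1] = (4) / L[1][1] = 2.
Step 3: L[2][2] = √(16) = 4.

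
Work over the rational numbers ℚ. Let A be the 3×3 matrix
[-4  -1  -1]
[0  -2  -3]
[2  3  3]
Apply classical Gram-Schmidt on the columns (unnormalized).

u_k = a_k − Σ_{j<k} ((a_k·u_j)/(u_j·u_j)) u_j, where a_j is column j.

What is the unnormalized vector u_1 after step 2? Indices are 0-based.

u_1 = (1, -2, 2)

Step 1: u_0 = a_0 = (-4, 0, 2).
Step 2: u_1 = a_1 − (1/2)·u_0 = (1, -2, 2).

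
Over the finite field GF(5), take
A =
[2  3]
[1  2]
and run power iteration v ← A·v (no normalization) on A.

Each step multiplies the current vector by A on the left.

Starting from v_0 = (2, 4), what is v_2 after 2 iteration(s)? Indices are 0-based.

v_0 = (2, 4).
v_1 = A·v_0 = (1, 0).
v_2 = A·v_1 = (2, 1).

v_2 = (2, 1)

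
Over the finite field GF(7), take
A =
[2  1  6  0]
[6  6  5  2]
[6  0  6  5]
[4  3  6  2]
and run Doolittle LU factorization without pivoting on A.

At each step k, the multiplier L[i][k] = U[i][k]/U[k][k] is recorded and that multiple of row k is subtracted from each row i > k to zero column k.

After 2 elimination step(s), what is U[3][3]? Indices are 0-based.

Step 1: pivot at (0,0) is 2.
  row1 ← row1 − (3)·row0  ⇒  L[1][0]=3, U row1=(0, 3, 1, 2)
  row2 ← row2 − (3)·row0  ⇒  L[2][0]=3, U row2=(0, 4, 2, 5)
  row3 ← row3 − (2)·row0  ⇒  L[3][0]=2, U row3=(0, 1, 1, 2)
Step 2: pivot at (1,1) is 3.
  row2 ← row2 − (6)·row1  ⇒  L[2][1]=6, U row2=(0, 0, 3, 0)
  row3 ← row3 − (5)·row1  ⇒  L[3][1]=5, U row3=(0, 0, 3, 6)

U[3][3] = 6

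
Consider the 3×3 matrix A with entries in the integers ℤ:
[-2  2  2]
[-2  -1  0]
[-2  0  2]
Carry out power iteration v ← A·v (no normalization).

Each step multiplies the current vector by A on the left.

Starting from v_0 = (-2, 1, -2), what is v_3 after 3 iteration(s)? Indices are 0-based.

v_0 = (-2, 1, -2).
v_1 = A·v_0 = (2, 3, 0).
v_2 = A·v_1 = (2, -7, -4).
v_3 = A·v_2 = (-26, 3, -12).

v_3 = (-26, 3, -12)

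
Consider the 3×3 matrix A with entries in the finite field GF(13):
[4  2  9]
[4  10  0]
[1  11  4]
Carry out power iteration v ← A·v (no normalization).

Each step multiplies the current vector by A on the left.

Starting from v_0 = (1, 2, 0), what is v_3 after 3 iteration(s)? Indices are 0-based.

v_0 = (1, 2, 0).
v_1 = A·v_0 = (8, 11, 10).
v_2 = A·v_1 = (1, 12, 0).
v_3 = A·v_2 = (2, 7, 3).

v_3 = (2, 7, 3)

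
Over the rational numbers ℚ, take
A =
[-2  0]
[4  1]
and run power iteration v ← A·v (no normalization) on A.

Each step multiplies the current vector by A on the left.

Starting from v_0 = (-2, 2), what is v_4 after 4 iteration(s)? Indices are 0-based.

v_4 = (-32, 42)

v_0 = (-2, 2).
v_1 = A·v_0 = (4, -6).
v_2 = A·v_1 = (-8, 10).
v_3 = A·v_2 = (16, -22).
v_4 = A·v_3 = (-32, 42).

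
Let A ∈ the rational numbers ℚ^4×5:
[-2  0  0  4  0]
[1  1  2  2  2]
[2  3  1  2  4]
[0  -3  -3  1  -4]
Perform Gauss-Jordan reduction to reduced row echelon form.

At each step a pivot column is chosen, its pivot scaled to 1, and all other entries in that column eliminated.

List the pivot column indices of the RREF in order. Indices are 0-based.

step 1: normalize row 0 (÷-2) = (1, 0, 0, -2, 0)
  row 1: subtract 1×row0 = (0, 1, 2, 4, 2)
  row 2: subtract 2×row0 = (0, 3, 1, 6, 4)
step 2: normalize row 1 (÷1) = (0, 1, 2, 4, 2)
  row 2: subtract 3×row1 = (0, 0, -5, -6, -2)
  row 3: subtract -3×row1 = (0, 0, 3, 13, 2)
step 3: normalize row 2 (÷-5) = (0, 0, 1, 6/5, 2/5)
  row 1: subtract 2×row2 = (0, 1, 0, 8/5, 6/5)
  row 3: subtract 3×row2 = (0, 0, 0, 47/5, 4/5)
step 4: normalize row 3 (÷47/5) = (0, 0, 0, 1, 4/47)
  row 0: subtract -2×row3 = (1, 0, 0, 0, 8/47)
  row 1: subtract 8/5×row3 = (0, 1, 0, 0, 50/47)
  row 2: subtract 6/5×row3 = (0, 0, 1, 0, 14/47)

pivot columns: 0, 1, 2, 3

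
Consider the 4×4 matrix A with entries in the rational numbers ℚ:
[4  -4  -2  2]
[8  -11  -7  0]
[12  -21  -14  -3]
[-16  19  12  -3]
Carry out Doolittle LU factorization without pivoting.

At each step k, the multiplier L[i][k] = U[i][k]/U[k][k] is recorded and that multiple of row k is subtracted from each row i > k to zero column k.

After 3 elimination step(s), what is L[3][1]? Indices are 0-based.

L[3][1] = -1

Step 1: pivot at (0,0) is 4.
  row1 ← row1 − (2)·row0  ⇒  L[1][0]=2, U row1=(0, -3, -3, -4)
  row2 ← row2 − (3)·row0  ⇒  L[2][0]=3, U row2=(0, -9, -8, -9)
  row3 ← row3 − (-4)·row0  ⇒  L[3][0]=-4, U row3=(0, 3, 4, 5)
Step 2: pivot at (1,1) is -3.
  row2 ← row2 − (3)·row1  ⇒  L[2][1]=3, U row2=(0, 0, 1, 3)
  row3 ← row3 − (-1)·row1  ⇒  L[3][1]=-1, U row3=(0, 0, 1, 1)
Step 3: pivot at (2,2) is 1.
  row3 ← row3 − (1)·row2  ⇒  L[3][2]=1, U row3=(0, 0, 0, -2)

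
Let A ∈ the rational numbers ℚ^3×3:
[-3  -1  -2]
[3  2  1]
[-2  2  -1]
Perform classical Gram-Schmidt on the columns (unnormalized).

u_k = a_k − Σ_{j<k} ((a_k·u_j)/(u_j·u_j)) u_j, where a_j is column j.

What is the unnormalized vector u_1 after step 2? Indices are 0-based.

Step 1: u_0 = a_0 = (-3, 3, -2).
Step 2: u_1 = a_1 − (5/22)·u_0 = (-7/22, 29/22, 27/11).

u_1 = (-7/22, 29/22, 27/11)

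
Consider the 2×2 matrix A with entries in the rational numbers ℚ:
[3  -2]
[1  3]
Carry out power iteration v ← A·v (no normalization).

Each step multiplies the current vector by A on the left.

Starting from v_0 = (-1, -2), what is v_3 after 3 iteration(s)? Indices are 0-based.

v_0 = (-1, -2).
v_1 = A·v_0 = (1, -7).
v_2 = A·v_1 = (17, -20).
v_3 = A·v_2 = (91, -43).

v_3 = (91, -43)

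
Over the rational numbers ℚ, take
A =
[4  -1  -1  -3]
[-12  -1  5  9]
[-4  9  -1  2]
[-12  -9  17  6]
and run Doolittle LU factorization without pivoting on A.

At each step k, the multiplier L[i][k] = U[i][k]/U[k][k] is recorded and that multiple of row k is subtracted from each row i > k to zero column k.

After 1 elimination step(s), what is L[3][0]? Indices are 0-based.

Step 1: pivot at (0,0) is 4.
  row1 ← row1 − (-3)·row0  ⇒  L[1][0]=-3, U row1=(0, -4, 2, 0)
  row2 ← row2 − (-1)·row0  ⇒  L[2][0]=-1, U row2=(0, 8, -2, -1)
  row3 ← row3 − (-3)·row0  ⇒  L[3][0]=-3, U row3=(0, -12, 14, -3)

L[3][0] = -3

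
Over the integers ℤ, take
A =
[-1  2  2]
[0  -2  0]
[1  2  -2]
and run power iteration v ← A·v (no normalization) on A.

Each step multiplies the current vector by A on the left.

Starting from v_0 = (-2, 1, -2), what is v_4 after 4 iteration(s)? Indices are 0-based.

v_0 = (-2, 1, -2).
v_1 = A·v_0 = (0, -2, 4).
v_2 = A·v_1 = (4, 4, -12).
v_3 = A·v_2 = (-20, -8, 36).
v_4 = A·v_3 = (76, 16, -108).

v_4 = (76, 16, -108)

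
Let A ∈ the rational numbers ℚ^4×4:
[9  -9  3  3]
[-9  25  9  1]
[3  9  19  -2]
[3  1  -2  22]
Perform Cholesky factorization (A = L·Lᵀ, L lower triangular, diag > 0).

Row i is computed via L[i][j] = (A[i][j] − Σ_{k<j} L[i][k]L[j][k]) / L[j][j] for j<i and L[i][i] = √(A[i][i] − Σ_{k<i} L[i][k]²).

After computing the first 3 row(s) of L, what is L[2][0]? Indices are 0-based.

L[2][0] = 1

Step 1: L[0][0] = √(9) = 3.
  L[1][0] = (-9) / L[0][0] = -3.
Step 2: L[1][1] = √(16) = 4.
  L[2][0] = (3) / L[0][0] = 1.
  L[2][1] = (12) / L[1][1] = 3.
Step 3: L[2][2] = √(9) = 3.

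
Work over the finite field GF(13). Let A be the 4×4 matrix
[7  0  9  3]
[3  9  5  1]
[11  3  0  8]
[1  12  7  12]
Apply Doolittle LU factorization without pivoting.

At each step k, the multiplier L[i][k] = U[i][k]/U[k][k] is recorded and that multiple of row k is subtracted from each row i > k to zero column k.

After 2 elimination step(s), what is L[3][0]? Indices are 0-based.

L[3][0] = 2

[col 0] pivot 7
  R1 -= 6*R0 → (0, 9, 3, 9)  (L[1][0] := 6)
  R2 -= 9*R0 → (0, 3, 10, 7)  (L[2][0] := 9)
  R3 -= 2*R0 → (0, 12, 2, 6)  (L[3][0] := 2)
[col 1] pivot 9
  R2 -= 9*R1 → (0, 0, 9, 4)  (L[2][1] := 9)
  R3 -= 10*R1 → (0, 0, 11, 7)  (L[3][1] := 10)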